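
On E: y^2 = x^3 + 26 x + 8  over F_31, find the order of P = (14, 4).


Compute successive multiples of P until we hit O:
  1P = (14, 4)
  2P = (21, 9)
  3P = (6, 15)
  4P = (25, 15)
  5P = (24, 17)
  6P = (26, 30)
  7P = (0, 16)
  8P = (19, 18)
  ... (continuing to 18P)
  18P = O

ord(P) = 18


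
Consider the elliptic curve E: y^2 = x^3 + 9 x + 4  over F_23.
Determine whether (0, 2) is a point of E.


Check whether y^2 = x^3 + 9 x + 4 (mod 23) for (x, y) = (0, 2).
LHS: y^2 = 2^2 mod 23 = 4
RHS: x^3 + 9 x + 4 = 0^3 + 9*0 + 4 mod 23 = 4
LHS = RHS

Yes, on the curve


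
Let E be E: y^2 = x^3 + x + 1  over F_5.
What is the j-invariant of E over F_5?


Delta = -16(4 a^3 + 27 b^2) mod 5 = 4
-1728 * (4 a)^3 = -1728 * (4*1)^3 mod 5 = 3
j = 3 * 4^(-1) mod 5 = 2

j = 2 (mod 5)


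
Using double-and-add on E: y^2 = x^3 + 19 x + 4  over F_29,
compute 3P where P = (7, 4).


k = 3 = 11_2 (binary, LSB first: 11)
Double-and-add from P = (7, 4):
  bit 0 = 1: acc = O + (7, 4) = (7, 4)
  bit 1 = 1: acc = (7, 4) + (16, 5) = (1, 16)

3P = (1, 16)


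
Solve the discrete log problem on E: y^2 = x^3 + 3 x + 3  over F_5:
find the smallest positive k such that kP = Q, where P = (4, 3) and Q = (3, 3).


Enumerate multiples of P until we hit Q = (3, 3):
  1P = (4, 3)
  2P = (3, 3)
Match found at i = 2.

k = 2


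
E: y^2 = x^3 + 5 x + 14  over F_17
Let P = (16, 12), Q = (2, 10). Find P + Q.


P != Q, so use the chord formula.
s = (y2 - y1) / (x2 - x1) = (15) / (3) mod 17 = 5
x3 = s^2 - x1 - x2 mod 17 = 5^2 - 16 - 2 = 7
y3 = s (x1 - x3) - y1 mod 17 = 5 * (16 - 7) - 12 = 16

P + Q = (7, 16)


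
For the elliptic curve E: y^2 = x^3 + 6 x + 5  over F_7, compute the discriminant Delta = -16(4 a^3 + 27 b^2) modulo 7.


4 a^3 + 27 b^2 = 4*6^3 + 27*5^2 = 864 + 675 = 1539
Delta = -16 * (1539) = -24624
Delta mod 7 = 2

Delta = 2 (mod 7)


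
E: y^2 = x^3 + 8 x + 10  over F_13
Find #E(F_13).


For each x in F_13, count y with y^2 = x^3 + 8 x + 10 mod 13:
  x = 0: RHS = 10, y in [6, 7]  -> 2 point(s)
  x = 3: RHS = 9, y in [3, 10]  -> 2 point(s)
  x = 6: RHS = 1, y in [1, 12]  -> 2 point(s)
  x = 8: RHS = 1, y in [1, 12]  -> 2 point(s)
  x = 11: RHS = 12, y in [5, 8]  -> 2 point(s)
  x = 12: RHS = 1, y in [1, 12]  -> 2 point(s)
Affine points: 12. Add the point at infinity: total = 13.

#E(F_13) = 13


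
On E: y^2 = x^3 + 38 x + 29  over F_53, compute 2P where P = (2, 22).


Doubling: s = (3 x1^2 + a) / (2 y1)
s = (3*2^2 + 38) / (2*22) mod 53 = 18
x3 = s^2 - 2 x1 mod 53 = 18^2 - 2*2 = 2
y3 = s (x1 - x3) - y1 mod 53 = 18 * (2 - 2) - 22 = 31

2P = (2, 31)


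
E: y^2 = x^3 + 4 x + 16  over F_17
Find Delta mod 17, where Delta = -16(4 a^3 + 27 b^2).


4 a^3 + 27 b^2 = 4*4^3 + 27*16^2 = 256 + 6912 = 7168
Delta = -16 * (7168) = -114688
Delta mod 17 = 11

Delta = 11 (mod 17)


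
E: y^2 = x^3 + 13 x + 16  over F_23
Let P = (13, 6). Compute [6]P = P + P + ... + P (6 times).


k = 6 = 110_2 (binary, LSB first: 011)
Double-and-add from P = (13, 6):
  bit 0 = 0: acc unchanged = O
  bit 1 = 1: acc = O + (22, 18) = (22, 18)
  bit 2 = 1: acc = (22, 18) + (11, 15) = (3, 6)

6P = (3, 6)


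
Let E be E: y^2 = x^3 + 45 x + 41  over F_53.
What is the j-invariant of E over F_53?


Delta = -16(4 a^3 + 27 b^2) mod 53 = 28
-1728 * (4 a)^3 = -1728 * (4*45)^3 mod 53 = 24
j = 24 * 28^(-1) mod 53 = 16

j = 16 (mod 53)


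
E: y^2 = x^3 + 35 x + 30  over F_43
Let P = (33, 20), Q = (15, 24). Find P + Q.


P != Q, so use the chord formula.
s = (y2 - y1) / (x2 - x1) = (4) / (25) mod 43 = 38
x3 = s^2 - x1 - x2 mod 43 = 38^2 - 33 - 15 = 20
y3 = s (x1 - x3) - y1 mod 43 = 38 * (33 - 20) - 20 = 1

P + Q = (20, 1)


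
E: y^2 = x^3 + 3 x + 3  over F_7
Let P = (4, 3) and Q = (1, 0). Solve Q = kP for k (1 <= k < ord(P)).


Enumerate multiples of P until we hit Q = (1, 0):
  1P = (4, 3)
  2P = (3, 2)
  3P = (1, 0)
Match found at i = 3.

k = 3


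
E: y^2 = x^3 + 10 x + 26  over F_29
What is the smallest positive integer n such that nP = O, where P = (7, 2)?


Compute successive multiples of P until we hit O:
  1P = (7, 2)
  2P = (24, 5)
  3P = (18, 8)
  4P = (17, 11)
  5P = (9, 2)
  6P = (13, 27)
  7P = (3, 5)
  8P = (25, 26)
  ... (continuing to 27P)
  27P = O

ord(P) = 27


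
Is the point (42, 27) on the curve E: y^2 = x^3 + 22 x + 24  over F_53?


Check whether y^2 = x^3 + 22 x + 24 (mod 53) for (x, y) = (42, 27).
LHS: y^2 = 27^2 mod 53 = 40
RHS: x^3 + 22 x + 24 = 42^3 + 22*42 + 24 mod 53 = 41
LHS != RHS

No, not on the curve


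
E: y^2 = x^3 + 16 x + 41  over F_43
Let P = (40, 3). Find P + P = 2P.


Doubling: s = (3 x1^2 + a) / (2 y1)
s = (3*40^2 + 16) / (2*3) mod 43 = 0
x3 = s^2 - 2 x1 mod 43 = 0^2 - 2*40 = 6
y3 = s (x1 - x3) - y1 mod 43 = 0 * (40 - 6) - 3 = 40

2P = (6, 40)


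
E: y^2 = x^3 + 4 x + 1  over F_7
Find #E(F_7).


For each x in F_7, count y with y^2 = x^3 + 4 x + 1 mod 7:
  x = 0: RHS = 1, y in [1, 6]  -> 2 point(s)
  x = 4: RHS = 4, y in [2, 5]  -> 2 point(s)
Affine points: 4. Add the point at infinity: total = 5.

#E(F_7) = 5


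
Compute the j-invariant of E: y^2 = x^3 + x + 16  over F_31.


Delta = -16(4 a^3 + 27 b^2) mod 31 = 14
-1728 * (4 a)^3 = -1728 * (4*1)^3 mod 31 = 16
j = 16 * 14^(-1) mod 31 = 10

j = 10 (mod 31)


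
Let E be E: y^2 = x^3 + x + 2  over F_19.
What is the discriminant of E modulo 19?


4 a^3 + 27 b^2 = 4*1^3 + 27*2^2 = 4 + 108 = 112
Delta = -16 * (112) = -1792
Delta mod 19 = 13

Delta = 13 (mod 19)


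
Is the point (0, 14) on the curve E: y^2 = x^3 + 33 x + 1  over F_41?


Check whether y^2 = x^3 + 33 x + 1 (mod 41) for (x, y) = (0, 14).
LHS: y^2 = 14^2 mod 41 = 32
RHS: x^3 + 33 x + 1 = 0^3 + 33*0 + 1 mod 41 = 1
LHS != RHS

No, not on the curve


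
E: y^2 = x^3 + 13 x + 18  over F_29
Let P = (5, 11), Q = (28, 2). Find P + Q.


P != Q, so use the chord formula.
s = (y2 - y1) / (x2 - x1) = (20) / (23) mod 29 = 16
x3 = s^2 - x1 - x2 mod 29 = 16^2 - 5 - 28 = 20
y3 = s (x1 - x3) - y1 mod 29 = 16 * (5 - 20) - 11 = 10

P + Q = (20, 10)


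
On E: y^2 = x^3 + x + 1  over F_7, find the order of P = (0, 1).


Compute successive multiples of P until we hit O:
  1P = (0, 1)
  2P = (2, 5)
  3P = (2, 2)
  4P = (0, 6)
  5P = O

ord(P) = 5


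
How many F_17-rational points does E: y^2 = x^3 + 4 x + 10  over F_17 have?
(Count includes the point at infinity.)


For each x in F_17, count y with y^2 = x^3 + 4 x + 10 mod 17:
  x = 1: RHS = 15, y in [7, 10]  -> 2 point(s)
  x = 2: RHS = 9, y in [3, 14]  -> 2 point(s)
  x = 3: RHS = 15, y in [7, 10]  -> 2 point(s)
  x = 5: RHS = 2, y in [6, 11]  -> 2 point(s)
  x = 10: RHS = 13, y in [8, 9]  -> 2 point(s)
  x = 11: RHS = 8, y in [5, 12]  -> 2 point(s)
  x = 12: RHS = 1, y in [1, 16]  -> 2 point(s)
  x = 13: RHS = 15, y in [7, 10]  -> 2 point(s)
Affine points: 16. Add the point at infinity: total = 17.

#E(F_17) = 17


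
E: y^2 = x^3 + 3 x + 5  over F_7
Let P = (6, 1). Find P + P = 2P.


Doubling: s = (3 x1^2 + a) / (2 y1)
s = (3*6^2 + 3) / (2*1) mod 7 = 3
x3 = s^2 - 2 x1 mod 7 = 3^2 - 2*6 = 4
y3 = s (x1 - x3) - y1 mod 7 = 3 * (6 - 4) - 1 = 5

2P = (4, 5)


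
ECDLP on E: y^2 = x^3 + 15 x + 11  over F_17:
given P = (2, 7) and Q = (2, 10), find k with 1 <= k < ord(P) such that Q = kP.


Enumerate multiples of P until we hit Q = (2, 10):
  1P = (2, 7)
  2P = (9, 5)
  3P = (4, 13)
  4P = (3, 7)
  5P = (12, 10)
  6P = (7, 0)
  7P = (12, 7)
  8P = (3, 10)
  9P = (4, 4)
  10P = (9, 12)
  11P = (2, 10)
Match found at i = 11.

k = 11


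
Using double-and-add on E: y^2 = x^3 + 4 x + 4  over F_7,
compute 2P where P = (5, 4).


k = 2 = 10_2 (binary, LSB first: 01)
Double-and-add from P = (5, 4):
  bit 0 = 0: acc unchanged = O
  bit 1 = 1: acc = O + (1, 4) = (1, 4)

2P = (1, 4)


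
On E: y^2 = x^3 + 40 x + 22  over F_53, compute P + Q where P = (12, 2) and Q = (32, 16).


P != Q, so use the chord formula.
s = (y2 - y1) / (x2 - x1) = (14) / (20) mod 53 = 6
x3 = s^2 - x1 - x2 mod 53 = 6^2 - 12 - 32 = 45
y3 = s (x1 - x3) - y1 mod 53 = 6 * (12 - 45) - 2 = 12

P + Q = (45, 12)


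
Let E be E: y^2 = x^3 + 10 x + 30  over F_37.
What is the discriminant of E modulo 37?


4 a^3 + 27 b^2 = 4*10^3 + 27*30^2 = 4000 + 24300 = 28300
Delta = -16 * (28300) = -452800
Delta mod 37 = 6

Delta = 6 (mod 37)


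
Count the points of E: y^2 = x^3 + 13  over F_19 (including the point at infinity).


For each x in F_19, count y with y^2 = x^3 + 0 x + 13 mod 19:
  x = 4: RHS = 1, y in [1, 18]  -> 2 point(s)
  x = 5: RHS = 5, y in [9, 10]  -> 2 point(s)
  x = 6: RHS = 1, y in [1, 18]  -> 2 point(s)
  x = 9: RHS = 1, y in [1, 18]  -> 2 point(s)
  x = 10: RHS = 6, y in [5, 14]  -> 2 point(s)
  x = 13: RHS = 6, y in [5, 14]  -> 2 point(s)
  x = 15: RHS = 6, y in [5, 14]  -> 2 point(s)
  x = 16: RHS = 5, y in [9, 10]  -> 2 point(s)
  x = 17: RHS = 5, y in [9, 10]  -> 2 point(s)
Affine points: 18. Add the point at infinity: total = 19.

#E(F_19) = 19


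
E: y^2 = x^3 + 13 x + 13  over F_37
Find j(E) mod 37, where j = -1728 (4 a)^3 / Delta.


Delta = -16(4 a^3 + 27 b^2) mod 37 = 22
-1728 * (4 a)^3 = -1728 * (4*13)^3 mod 37 = 14
j = 14 * 22^(-1) mod 37 = 4

j = 4 (mod 37)


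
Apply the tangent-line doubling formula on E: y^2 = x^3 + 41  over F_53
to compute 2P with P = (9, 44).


Doubling: s = (3 x1^2 + a) / (2 y1)
s = (3*9^2 + 0) / (2*44) mod 53 = 13
x3 = s^2 - 2 x1 mod 53 = 13^2 - 2*9 = 45
y3 = s (x1 - x3) - y1 mod 53 = 13 * (9 - 45) - 44 = 18

2P = (45, 18)


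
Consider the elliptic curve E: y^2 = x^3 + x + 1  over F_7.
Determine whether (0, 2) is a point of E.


Check whether y^2 = x^3 + 1 x + 1 (mod 7) for (x, y) = (0, 2).
LHS: y^2 = 2^2 mod 7 = 4
RHS: x^3 + 1 x + 1 = 0^3 + 1*0 + 1 mod 7 = 1
LHS != RHS

No, not on the curve


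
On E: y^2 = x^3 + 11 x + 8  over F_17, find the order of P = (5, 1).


Compute successive multiples of P until we hit O:
  1P = (5, 1)
  2P = (3, 0)
  3P = (5, 16)
  4P = O

ord(P) = 4


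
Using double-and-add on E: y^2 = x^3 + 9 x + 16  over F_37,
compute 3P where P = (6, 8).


k = 3 = 11_2 (binary, LSB first: 11)
Double-and-add from P = (6, 8):
  bit 0 = 1: acc = O + (6, 8) = (6, 8)
  bit 1 = 1: acc = (6, 8) + (13, 31) = (22, 24)

3P = (22, 24)


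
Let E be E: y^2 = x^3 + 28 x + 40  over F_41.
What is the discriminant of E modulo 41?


4 a^3 + 27 b^2 = 4*28^3 + 27*40^2 = 87808 + 43200 = 131008
Delta = -16 * (131008) = -2096128
Delta mod 41 = 38

Delta = 38 (mod 41)


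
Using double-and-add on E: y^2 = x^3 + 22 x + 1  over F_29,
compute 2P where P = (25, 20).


k = 2 = 10_2 (binary, LSB first: 01)
Double-and-add from P = (25, 20):
  bit 0 = 0: acc unchanged = O
  bit 1 = 1: acc = O + (2, 13) = (2, 13)

2P = (2, 13)


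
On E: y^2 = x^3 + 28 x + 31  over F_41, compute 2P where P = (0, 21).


Doubling: s = (3 x1^2 + a) / (2 y1)
s = (3*0^2 + 28) / (2*21) mod 41 = 28
x3 = s^2 - 2 x1 mod 41 = 28^2 - 2*0 = 5
y3 = s (x1 - x3) - y1 mod 41 = 28 * (0 - 5) - 21 = 3

2P = (5, 3)


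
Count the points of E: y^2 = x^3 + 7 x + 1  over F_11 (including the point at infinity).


For each x in F_11, count y with y^2 = x^3 + 7 x + 1 mod 11:
  x = 0: RHS = 1, y in [1, 10]  -> 2 point(s)
  x = 1: RHS = 9, y in [3, 8]  -> 2 point(s)
  x = 2: RHS = 1, y in [1, 10]  -> 2 point(s)
  x = 3: RHS = 5, y in [4, 7]  -> 2 point(s)
  x = 4: RHS = 5, y in [4, 7]  -> 2 point(s)
  x = 9: RHS = 1, y in [1, 10]  -> 2 point(s)
  x = 10: RHS = 4, y in [2, 9]  -> 2 point(s)
Affine points: 14. Add the point at infinity: total = 15.

#E(F_11) = 15


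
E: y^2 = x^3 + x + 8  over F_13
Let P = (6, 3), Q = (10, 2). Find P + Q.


P != Q, so use the chord formula.
s = (y2 - y1) / (x2 - x1) = (12) / (4) mod 13 = 3
x3 = s^2 - x1 - x2 mod 13 = 3^2 - 6 - 10 = 6
y3 = s (x1 - x3) - y1 mod 13 = 3 * (6 - 6) - 3 = 10

P + Q = (6, 10)


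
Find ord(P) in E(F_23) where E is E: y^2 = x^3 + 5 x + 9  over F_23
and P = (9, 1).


Compute successive multiples of P until we hit O:
  1P = (9, 1)
  2P = (17, 19)
  3P = (15, 20)
  4P = (2, 2)
  5P = (20, 17)
  6P = (6, 18)
  7P = (12, 16)
  8P = (4, 1)
  ... (continuing to 25P)
  25P = O

ord(P) = 25


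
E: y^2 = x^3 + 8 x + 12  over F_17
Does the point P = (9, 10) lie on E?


Check whether y^2 = x^3 + 8 x + 12 (mod 17) for (x, y) = (9, 10).
LHS: y^2 = 10^2 mod 17 = 15
RHS: x^3 + 8 x + 12 = 9^3 + 8*9 + 12 mod 17 = 14
LHS != RHS

No, not on the curve


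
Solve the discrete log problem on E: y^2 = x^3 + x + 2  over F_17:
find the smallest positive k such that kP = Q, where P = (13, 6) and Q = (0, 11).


Enumerate multiples of P until we hit Q = (0, 11):
  1P = (13, 6)
  2P = (0, 6)
  3P = (4, 11)
  4P = (15, 14)
  5P = (5, 9)
  6P = (1, 15)
  7P = (11, 1)
  8P = (12, 5)
  9P = (10, 14)
  10P = (3, 7)
  11P = (9, 14)
  12P = (16, 0)
  13P = (9, 3)
  14P = (3, 10)
  15P = (10, 3)
  16P = (12, 12)
  17P = (11, 16)
  18P = (1, 2)
  19P = (5, 8)
  20P = (15, 3)
  21P = (4, 6)
  22P = (0, 11)
Match found at i = 22.

k = 22


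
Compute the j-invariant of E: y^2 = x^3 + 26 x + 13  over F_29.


Delta = -16(4 a^3 + 27 b^2) mod 29 = 2
-1728 * (4 a)^3 = -1728 * (4*26)^3 mod 29 = 28
j = 28 * 2^(-1) mod 29 = 14

j = 14 (mod 29)


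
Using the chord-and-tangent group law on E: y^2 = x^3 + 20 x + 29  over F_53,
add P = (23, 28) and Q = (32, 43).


P != Q, so use the chord formula.
s = (y2 - y1) / (x2 - x1) = (15) / (9) mod 53 = 37
x3 = s^2 - x1 - x2 mod 53 = 37^2 - 23 - 32 = 42
y3 = s (x1 - x3) - y1 mod 53 = 37 * (23 - 42) - 28 = 11

P + Q = (42, 11)


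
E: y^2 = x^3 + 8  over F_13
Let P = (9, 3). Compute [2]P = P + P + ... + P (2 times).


k = 2 = 10_2 (binary, LSB first: 01)
Double-and-add from P = (9, 3):
  bit 0 = 0: acc unchanged = O
  bit 1 = 1: acc = O + (7, 0) = (7, 0)

2P = (7, 0)


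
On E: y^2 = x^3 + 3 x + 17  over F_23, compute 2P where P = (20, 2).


Doubling: s = (3 x1^2 + a) / (2 y1)
s = (3*20^2 + 3) / (2*2) mod 23 = 19
x3 = s^2 - 2 x1 mod 23 = 19^2 - 2*20 = 22
y3 = s (x1 - x3) - y1 mod 23 = 19 * (20 - 22) - 2 = 6

2P = (22, 6)


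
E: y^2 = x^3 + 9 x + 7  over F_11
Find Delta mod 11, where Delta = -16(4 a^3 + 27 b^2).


4 a^3 + 27 b^2 = 4*9^3 + 27*7^2 = 2916 + 1323 = 4239
Delta = -16 * (4239) = -67824
Delta mod 11 = 2

Delta = 2 (mod 11)


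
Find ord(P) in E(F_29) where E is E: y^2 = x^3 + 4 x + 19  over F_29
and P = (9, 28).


Compute successive multiples of P until we hit O:
  1P = (9, 28)
  2P = (2, 21)
  3P = (19, 20)
  4P = (26, 3)
  5P = (7, 10)
  6P = (7, 19)
  7P = (26, 26)
  8P = (19, 9)
  ... (continuing to 11P)
  11P = O

ord(P) = 11


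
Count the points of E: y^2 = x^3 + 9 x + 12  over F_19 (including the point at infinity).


For each x in F_19, count y with y^2 = x^3 + 9 x + 12 mod 19:
  x = 2: RHS = 0, y in [0]  -> 1 point(s)
  x = 3: RHS = 9, y in [3, 16]  -> 2 point(s)
  x = 4: RHS = 17, y in [6, 13]  -> 2 point(s)
  x = 5: RHS = 11, y in [7, 12]  -> 2 point(s)
  x = 6: RHS = 16, y in [4, 15]  -> 2 point(s)
  x = 7: RHS = 0, y in [0]  -> 1 point(s)
  x = 8: RHS = 7, y in [8, 11]  -> 2 point(s)
  x = 9: RHS = 5, y in [9, 10]  -> 2 point(s)
  x = 10: RHS = 0, y in [0]  -> 1 point(s)
  x = 11: RHS = 17, y in [6, 13]  -> 2 point(s)
  x = 12: RHS = 5, y in [9, 10]  -> 2 point(s)
  x = 15: RHS = 7, y in [8, 11]  -> 2 point(s)
  x = 17: RHS = 5, y in [9, 10]  -> 2 point(s)
Affine points: 23. Add the point at infinity: total = 24.

#E(F_19) = 24


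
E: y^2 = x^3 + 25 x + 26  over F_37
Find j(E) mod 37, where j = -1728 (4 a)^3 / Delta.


Delta = -16(4 a^3 + 27 b^2) mod 37 = 8
-1728 * (4 a)^3 = -1728 * (4*25)^3 mod 37 = 11
j = 11 * 8^(-1) mod 37 = 6

j = 6 (mod 37)


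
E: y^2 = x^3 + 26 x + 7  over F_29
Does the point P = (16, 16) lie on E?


Check whether y^2 = x^3 + 26 x + 7 (mod 29) for (x, y) = (16, 16).
LHS: y^2 = 16^2 mod 29 = 24
RHS: x^3 + 26 x + 7 = 16^3 + 26*16 + 7 mod 29 = 24
LHS = RHS

Yes, on the curve


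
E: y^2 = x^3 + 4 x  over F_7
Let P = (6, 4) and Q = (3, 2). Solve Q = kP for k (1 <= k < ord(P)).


Enumerate multiples of P until we hit Q = (3, 2):
  1P = (6, 4)
  2P = (2, 3)
  3P = (3, 2)
Match found at i = 3.

k = 3


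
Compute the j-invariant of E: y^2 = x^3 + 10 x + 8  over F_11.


Delta = -16(4 a^3 + 27 b^2) mod 11 = 4
-1728 * (4 a)^3 = -1728 * (4*10)^3 mod 11 = 9
j = 9 * 4^(-1) mod 11 = 5

j = 5 (mod 11)


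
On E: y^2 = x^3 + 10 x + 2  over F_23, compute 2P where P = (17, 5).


Doubling: s = (3 x1^2 + a) / (2 y1)
s = (3*17^2 + 10) / (2*5) mod 23 = 21
x3 = s^2 - 2 x1 mod 23 = 21^2 - 2*17 = 16
y3 = s (x1 - x3) - y1 mod 23 = 21 * (17 - 16) - 5 = 16

2P = (16, 16)


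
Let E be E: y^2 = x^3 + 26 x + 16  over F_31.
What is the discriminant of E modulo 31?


4 a^3 + 27 b^2 = 4*26^3 + 27*16^2 = 70304 + 6912 = 77216
Delta = -16 * (77216) = -1235456
Delta mod 31 = 18

Delta = 18 (mod 31)


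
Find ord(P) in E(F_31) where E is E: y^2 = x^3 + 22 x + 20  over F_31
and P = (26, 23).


Compute successive multiples of P until we hit O:
  1P = (26, 23)
  2P = (12, 20)
  3P = (28, 12)
  4P = (15, 25)
  5P = (30, 20)
  6P = (24, 22)
  7P = (20, 11)
  8P = (20, 20)
  ... (continuing to 15P)
  15P = O

ord(P) = 15


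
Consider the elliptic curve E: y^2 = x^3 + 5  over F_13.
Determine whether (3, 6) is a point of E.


Check whether y^2 = x^3 + 0 x + 5 (mod 13) for (x, y) = (3, 6).
LHS: y^2 = 6^2 mod 13 = 10
RHS: x^3 + 0 x + 5 = 3^3 + 0*3 + 5 mod 13 = 6
LHS != RHS

No, not on the curve


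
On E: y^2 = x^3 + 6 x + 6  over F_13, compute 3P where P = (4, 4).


k = 3 = 11_2 (binary, LSB first: 11)
Double-and-add from P = (4, 4):
  bit 0 = 1: acc = O + (4, 4) = (4, 4)
  bit 1 = 1: acc = (4, 4) + (1, 0) = (4, 9)

3P = (4, 9)


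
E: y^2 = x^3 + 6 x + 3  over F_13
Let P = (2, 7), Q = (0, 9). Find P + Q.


P != Q, so use the chord formula.
s = (y2 - y1) / (x2 - x1) = (2) / (11) mod 13 = 12
x3 = s^2 - x1 - x2 mod 13 = 12^2 - 2 - 0 = 12
y3 = s (x1 - x3) - y1 mod 13 = 12 * (2 - 12) - 7 = 3

P + Q = (12, 3)


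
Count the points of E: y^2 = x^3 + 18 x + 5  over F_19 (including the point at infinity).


For each x in F_19, count y with y^2 = x^3 + 18 x + 5 mod 19:
  x = 0: RHS = 5, y in [9, 10]  -> 2 point(s)
  x = 1: RHS = 5, y in [9, 10]  -> 2 point(s)
  x = 2: RHS = 11, y in [7, 12]  -> 2 point(s)
  x = 5: RHS = 11, y in [7, 12]  -> 2 point(s)
  x = 6: RHS = 6, y in [5, 14]  -> 2 point(s)
  x = 10: RHS = 7, y in [8, 11]  -> 2 point(s)
  x = 12: RHS = 11, y in [7, 12]  -> 2 point(s)
  x = 13: RHS = 4, y in [2, 17]  -> 2 point(s)
  x = 16: RHS = 0, y in [0]  -> 1 point(s)
  x = 18: RHS = 5, y in [9, 10]  -> 2 point(s)
Affine points: 19. Add the point at infinity: total = 20.

#E(F_19) = 20


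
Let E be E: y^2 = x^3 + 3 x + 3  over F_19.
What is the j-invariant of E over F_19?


Delta = -16(4 a^3 + 27 b^2) mod 19 = 8
-1728 * (4 a)^3 = -1728 * (4*3)^3 mod 19 = 18
j = 18 * 8^(-1) mod 19 = 7

j = 7 (mod 19)


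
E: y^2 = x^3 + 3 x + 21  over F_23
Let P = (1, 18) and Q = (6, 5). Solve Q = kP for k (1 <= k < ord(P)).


Enumerate multiples of P until we hit Q = (6, 5):
  1P = (1, 18)
  2P = (14, 22)
  3P = (10, 4)
  4P = (13, 16)
  5P = (2, 9)
  6P = (9, 8)
  7P = (16, 18)
  8P = (6, 5)
Match found at i = 8.

k = 8


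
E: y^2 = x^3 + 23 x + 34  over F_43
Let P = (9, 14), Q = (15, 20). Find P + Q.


P != Q, so use the chord formula.
s = (y2 - y1) / (x2 - x1) = (6) / (6) mod 43 = 1
x3 = s^2 - x1 - x2 mod 43 = 1^2 - 9 - 15 = 20
y3 = s (x1 - x3) - y1 mod 43 = 1 * (9 - 20) - 14 = 18

P + Q = (20, 18)


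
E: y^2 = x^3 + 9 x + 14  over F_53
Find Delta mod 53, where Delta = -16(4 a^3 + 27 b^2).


4 a^3 + 27 b^2 = 4*9^3 + 27*14^2 = 2916 + 5292 = 8208
Delta = -16 * (8208) = -131328
Delta mod 53 = 6

Delta = 6 (mod 53)


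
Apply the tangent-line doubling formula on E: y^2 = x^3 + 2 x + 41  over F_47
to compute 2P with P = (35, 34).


Doubling: s = (3 x1^2 + a) / (2 y1)
s = (3*35^2 + 2) / (2*34) mod 47 = 5
x3 = s^2 - 2 x1 mod 47 = 5^2 - 2*35 = 2
y3 = s (x1 - x3) - y1 mod 47 = 5 * (35 - 2) - 34 = 37

2P = (2, 37)


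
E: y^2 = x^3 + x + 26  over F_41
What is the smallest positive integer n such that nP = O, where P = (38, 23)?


Compute successive multiples of P until we hit O:
  1P = (38, 23)
  2P = (39, 37)
  3P = (37, 32)
  4P = (6, 17)
  5P = (2, 35)
  6P = (33, 30)
  7P = (31, 0)
  8P = (33, 11)
  ... (continuing to 14P)
  14P = O

ord(P) = 14


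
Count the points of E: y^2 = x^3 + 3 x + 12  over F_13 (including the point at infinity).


For each x in F_13, count y with y^2 = x^3 + 3 x + 12 mod 13:
  x = 0: RHS = 12, y in [5, 8]  -> 2 point(s)
  x = 1: RHS = 3, y in [4, 9]  -> 2 point(s)
  x = 2: RHS = 0, y in [0]  -> 1 point(s)
  x = 3: RHS = 9, y in [3, 10]  -> 2 point(s)
  x = 4: RHS = 10, y in [6, 7]  -> 2 point(s)
  x = 5: RHS = 9, y in [3, 10]  -> 2 point(s)
  x = 6: RHS = 12, y in [5, 8]  -> 2 point(s)
  x = 7: RHS = 12, y in [5, 8]  -> 2 point(s)
  x = 9: RHS = 1, y in [1, 12]  -> 2 point(s)
Affine points: 17. Add the point at infinity: total = 18.

#E(F_13) = 18


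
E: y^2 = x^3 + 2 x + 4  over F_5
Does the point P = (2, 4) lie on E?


Check whether y^2 = x^3 + 2 x + 4 (mod 5) for (x, y) = (2, 4).
LHS: y^2 = 4^2 mod 5 = 1
RHS: x^3 + 2 x + 4 = 2^3 + 2*2 + 4 mod 5 = 1
LHS = RHS

Yes, on the curve


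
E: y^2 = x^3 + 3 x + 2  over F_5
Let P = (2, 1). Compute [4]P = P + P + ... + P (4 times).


k = 4 = 100_2 (binary, LSB first: 001)
Double-and-add from P = (2, 1):
  bit 0 = 0: acc unchanged = O
  bit 1 = 0: acc unchanged = O
  bit 2 = 1: acc = O + (2, 4) = (2, 4)

4P = (2, 4)


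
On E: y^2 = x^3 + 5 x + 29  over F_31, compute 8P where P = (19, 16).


k = 8 = 1000_2 (binary, LSB first: 0001)
Double-and-add from P = (19, 16):
  bit 0 = 0: acc unchanged = O
  bit 1 = 0: acc unchanged = O
  bit 2 = 0: acc unchanged = O
  bit 3 = 1: acc = O + (2, 27) = (2, 27)

8P = (2, 27)


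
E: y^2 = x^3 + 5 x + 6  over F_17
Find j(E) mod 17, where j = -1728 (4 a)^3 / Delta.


Delta = -16(4 a^3 + 27 b^2) mod 17 = 10
-1728 * (4 a)^3 = -1728 * (4*5)^3 mod 17 = 9
j = 9 * 10^(-1) mod 17 = 6

j = 6 (mod 17)


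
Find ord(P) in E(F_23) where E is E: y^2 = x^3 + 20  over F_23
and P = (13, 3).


Compute successive multiples of P until we hit O:
  1P = (13, 3)
  2P = (13, 20)
  3P = O

ord(P) = 3


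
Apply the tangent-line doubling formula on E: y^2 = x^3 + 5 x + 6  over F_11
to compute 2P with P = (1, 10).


Doubling: s = (3 x1^2 + a) / (2 y1)
s = (3*1^2 + 5) / (2*10) mod 11 = 7
x3 = s^2 - 2 x1 mod 11 = 7^2 - 2*1 = 3
y3 = s (x1 - x3) - y1 mod 11 = 7 * (1 - 3) - 10 = 9

2P = (3, 9)


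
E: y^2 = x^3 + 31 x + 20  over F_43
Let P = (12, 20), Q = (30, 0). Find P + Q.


P != Q, so use the chord formula.
s = (y2 - y1) / (x2 - x1) = (23) / (18) mod 43 = 18
x3 = s^2 - x1 - x2 mod 43 = 18^2 - 12 - 30 = 24
y3 = s (x1 - x3) - y1 mod 43 = 18 * (12 - 24) - 20 = 22

P + Q = (24, 22)


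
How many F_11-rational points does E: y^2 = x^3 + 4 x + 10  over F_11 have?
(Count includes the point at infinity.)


For each x in F_11, count y with y^2 = x^3 + 4 x + 10 mod 11:
  x = 1: RHS = 4, y in [2, 9]  -> 2 point(s)
  x = 2: RHS = 4, y in [2, 9]  -> 2 point(s)
  x = 3: RHS = 5, y in [4, 7]  -> 2 point(s)
  x = 5: RHS = 1, y in [1, 10]  -> 2 point(s)
  x = 8: RHS = 4, y in [2, 9]  -> 2 point(s)
  x = 9: RHS = 5, y in [4, 7]  -> 2 point(s)
  x = 10: RHS = 5, y in [4, 7]  -> 2 point(s)
Affine points: 14. Add the point at infinity: total = 15.

#E(F_11) = 15


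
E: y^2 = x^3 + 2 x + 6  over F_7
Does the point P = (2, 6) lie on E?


Check whether y^2 = x^3 + 2 x + 6 (mod 7) for (x, y) = (2, 6).
LHS: y^2 = 6^2 mod 7 = 1
RHS: x^3 + 2 x + 6 = 2^3 + 2*2 + 6 mod 7 = 4
LHS != RHS

No, not on the curve


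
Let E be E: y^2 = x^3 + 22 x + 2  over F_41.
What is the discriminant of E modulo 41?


4 a^3 + 27 b^2 = 4*22^3 + 27*2^2 = 42592 + 108 = 42700
Delta = -16 * (42700) = -683200
Delta mod 41 = 24

Delta = 24 (mod 41)


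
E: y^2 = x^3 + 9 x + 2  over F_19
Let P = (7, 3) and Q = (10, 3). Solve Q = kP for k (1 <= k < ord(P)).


Enumerate multiples of P until we hit Q = (10, 3):
  1P = (7, 3)
  2P = (16, 10)
  3P = (2, 3)
  4P = (10, 16)
  5P = (6, 14)
  6P = (13, 6)
  7P = (4, 8)
  8P = (15, 4)
  9P = (8, 4)
  10P = (5, 18)
  11P = (11, 8)
  12P = (18, 7)
  13P = (18, 12)
  14P = (11, 11)
  15P = (5, 1)
  16P = (8, 15)
  17P = (15, 15)
  18P = (4, 11)
  19P = (13, 13)
  20P = (6, 5)
  21P = (10, 3)
Match found at i = 21.

k = 21


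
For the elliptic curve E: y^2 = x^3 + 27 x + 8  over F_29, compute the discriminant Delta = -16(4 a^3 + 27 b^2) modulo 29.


4 a^3 + 27 b^2 = 4*27^3 + 27*8^2 = 78732 + 1728 = 80460
Delta = -16 * (80460) = -1287360
Delta mod 29 = 8

Delta = 8 (mod 29)


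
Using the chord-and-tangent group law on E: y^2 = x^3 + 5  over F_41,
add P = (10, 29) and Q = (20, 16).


P != Q, so use the chord formula.
s = (y2 - y1) / (x2 - x1) = (28) / (10) mod 41 = 11
x3 = s^2 - x1 - x2 mod 41 = 11^2 - 10 - 20 = 9
y3 = s (x1 - x3) - y1 mod 41 = 11 * (10 - 9) - 29 = 23

P + Q = (9, 23)


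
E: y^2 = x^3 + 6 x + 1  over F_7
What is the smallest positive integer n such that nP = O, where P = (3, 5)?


Compute successive multiples of P until we hit O:
  1P = (3, 5)
  2P = (3, 2)
  3P = O

ord(P) = 3


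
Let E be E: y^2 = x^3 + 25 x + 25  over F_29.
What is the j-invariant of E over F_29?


Delta = -16(4 a^3 + 27 b^2) mod 29 = 26
-1728 * (4 a)^3 = -1728 * (4*25)^3 mod 29 = 3
j = 3 * 26^(-1) mod 29 = 28

j = 28 (mod 29)


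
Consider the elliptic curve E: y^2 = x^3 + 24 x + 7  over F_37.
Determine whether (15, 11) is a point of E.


Check whether y^2 = x^3 + 24 x + 7 (mod 37) for (x, y) = (15, 11).
LHS: y^2 = 11^2 mod 37 = 10
RHS: x^3 + 24 x + 7 = 15^3 + 24*15 + 7 mod 37 = 5
LHS != RHS

No, not on the curve


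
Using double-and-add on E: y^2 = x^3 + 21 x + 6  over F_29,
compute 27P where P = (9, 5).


k = 27 = 11011_2 (binary, LSB first: 11011)
Double-and-add from P = (9, 5):
  bit 0 = 1: acc = O + (9, 5) = (9, 5)
  bit 1 = 1: acc = (9, 5) + (5, 2) = (21, 15)
  bit 2 = 0: acc unchanged = (21, 15)
  bit 3 = 1: acc = (21, 15) + (28, 10) = (3, 26)
  bit 4 = 1: acc = (3, 26) + (22, 3) = (9, 24)

27P = (9, 24)


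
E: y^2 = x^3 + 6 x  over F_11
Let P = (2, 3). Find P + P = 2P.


Doubling: s = (3 x1^2 + a) / (2 y1)
s = (3*2^2 + 6) / (2*3) mod 11 = 3
x3 = s^2 - 2 x1 mod 11 = 3^2 - 2*2 = 5
y3 = s (x1 - x3) - y1 mod 11 = 3 * (2 - 5) - 3 = 10

2P = (5, 10)


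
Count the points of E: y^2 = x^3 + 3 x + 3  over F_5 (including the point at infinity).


For each x in F_5, count y with y^2 = x^3 + 3 x + 3 mod 5:
  x = 3: RHS = 4, y in [2, 3]  -> 2 point(s)
  x = 4: RHS = 4, y in [2, 3]  -> 2 point(s)
Affine points: 4. Add the point at infinity: total = 5.

#E(F_5) = 5


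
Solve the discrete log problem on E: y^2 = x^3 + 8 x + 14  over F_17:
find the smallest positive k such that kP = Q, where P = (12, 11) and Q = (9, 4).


Enumerate multiples of P until we hit Q = (9, 4):
  1P = (12, 11)
  2P = (2, 2)
  3P = (5, 14)
  4P = (4, 5)
  5P = (9, 4)
Match found at i = 5.

k = 5


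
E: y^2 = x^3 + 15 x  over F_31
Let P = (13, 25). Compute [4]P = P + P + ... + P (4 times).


k = 4 = 100_2 (binary, LSB first: 001)
Double-and-add from P = (13, 25):
  bit 0 = 0: acc unchanged = O
  bit 1 = 0: acc unchanged = O
  bit 2 = 1: acc = O + (5, 18) = (5, 18)

4P = (5, 18)


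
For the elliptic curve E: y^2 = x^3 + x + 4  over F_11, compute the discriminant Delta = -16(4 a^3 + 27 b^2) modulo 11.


4 a^3 + 27 b^2 = 4*1^3 + 27*4^2 = 4 + 432 = 436
Delta = -16 * (436) = -6976
Delta mod 11 = 9

Delta = 9 (mod 11)


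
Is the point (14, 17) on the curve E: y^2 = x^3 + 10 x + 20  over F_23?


Check whether y^2 = x^3 + 10 x + 20 (mod 23) for (x, y) = (14, 17).
LHS: y^2 = 17^2 mod 23 = 13
RHS: x^3 + 10 x + 20 = 14^3 + 10*14 + 20 mod 23 = 6
LHS != RHS

No, not on the curve


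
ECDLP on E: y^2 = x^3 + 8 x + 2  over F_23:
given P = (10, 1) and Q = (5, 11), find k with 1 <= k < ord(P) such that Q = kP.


Enumerate multiples of P until we hit Q = (5, 11):
  1P = (10, 1)
  2P = (6, 17)
  3P = (0, 5)
  4P = (15, 1)
  5P = (21, 22)
  6P = (8, 7)
  7P = (14, 11)
  8P = (11, 8)
  9P = (5, 11)
Match found at i = 9.

k = 9


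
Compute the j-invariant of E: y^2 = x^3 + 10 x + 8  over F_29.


Delta = -16(4 a^3 + 27 b^2) mod 29 = 21
-1728 * (4 a)^3 = -1728 * (4*10)^3 mod 29 = 22
j = 22 * 21^(-1) mod 29 = 19

j = 19 (mod 29)


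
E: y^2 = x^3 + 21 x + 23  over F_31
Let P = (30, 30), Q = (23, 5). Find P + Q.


P != Q, so use the chord formula.
s = (y2 - y1) / (x2 - x1) = (6) / (24) mod 31 = 8
x3 = s^2 - x1 - x2 mod 31 = 8^2 - 30 - 23 = 11
y3 = s (x1 - x3) - y1 mod 31 = 8 * (30 - 11) - 30 = 29

P + Q = (11, 29)


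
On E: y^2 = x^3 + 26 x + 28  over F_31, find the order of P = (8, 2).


Compute successive multiples of P until we hit O:
  1P = (8, 2)
  2P = (17, 19)
  3P = (0, 20)
  4P = (30, 1)
  5P = (11, 8)
  6P = (16, 13)
  7P = (21, 15)
  8P = (3, 3)
  ... (continuing to 31P)
  31P = O

ord(P) = 31


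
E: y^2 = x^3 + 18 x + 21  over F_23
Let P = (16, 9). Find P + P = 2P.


Doubling: s = (3 x1^2 + a) / (2 y1)
s = (3*16^2 + 18) / (2*9) mod 23 = 13
x3 = s^2 - 2 x1 mod 23 = 13^2 - 2*16 = 22
y3 = s (x1 - x3) - y1 mod 23 = 13 * (16 - 22) - 9 = 5

2P = (22, 5)


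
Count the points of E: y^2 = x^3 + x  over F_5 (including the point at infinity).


For each x in F_5, count y with y^2 = x^3 + 1 x + 0 mod 5:
  x = 0: RHS = 0, y in [0]  -> 1 point(s)
  x = 2: RHS = 0, y in [0]  -> 1 point(s)
  x = 3: RHS = 0, y in [0]  -> 1 point(s)
Affine points: 3. Add the point at infinity: total = 4.

#E(F_5) = 4


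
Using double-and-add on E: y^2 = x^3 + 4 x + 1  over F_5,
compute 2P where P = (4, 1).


k = 2 = 10_2 (binary, LSB first: 01)
Double-and-add from P = (4, 1):
  bit 0 = 0: acc unchanged = O
  bit 1 = 1: acc = O + (3, 0) = (3, 0)

2P = (3, 0)


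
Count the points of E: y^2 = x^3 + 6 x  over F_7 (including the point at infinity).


For each x in F_7, count y with y^2 = x^3 + 6 x + 0 mod 7:
  x = 0: RHS = 0, y in [0]  -> 1 point(s)
  x = 1: RHS = 0, y in [0]  -> 1 point(s)
  x = 4: RHS = 4, y in [2, 5]  -> 2 point(s)
  x = 5: RHS = 1, y in [1, 6]  -> 2 point(s)
  x = 6: RHS = 0, y in [0]  -> 1 point(s)
Affine points: 7. Add the point at infinity: total = 8.

#E(F_7) = 8


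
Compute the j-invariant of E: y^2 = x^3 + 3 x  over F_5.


Delta = -16(4 a^3 + 27 b^2) mod 5 = 2
-1728 * (4 a)^3 = -1728 * (4*3)^3 mod 5 = 1
j = 1 * 2^(-1) mod 5 = 3

j = 3 (mod 5)


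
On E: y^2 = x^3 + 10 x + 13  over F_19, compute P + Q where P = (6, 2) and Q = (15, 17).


P != Q, so use the chord formula.
s = (y2 - y1) / (x2 - x1) = (15) / (9) mod 19 = 8
x3 = s^2 - x1 - x2 mod 19 = 8^2 - 6 - 15 = 5
y3 = s (x1 - x3) - y1 mod 19 = 8 * (6 - 5) - 2 = 6

P + Q = (5, 6)


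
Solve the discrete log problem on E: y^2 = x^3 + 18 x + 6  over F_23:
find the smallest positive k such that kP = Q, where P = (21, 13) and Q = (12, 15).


Enumerate multiples of P until we hit Q = (12, 15):
  1P = (21, 13)
  2P = (12, 8)
  3P = (17, 2)
  4P = (17, 21)
  5P = (12, 15)
Match found at i = 5.

k = 5


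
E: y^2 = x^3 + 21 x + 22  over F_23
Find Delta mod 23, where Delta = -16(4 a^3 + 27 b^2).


4 a^3 + 27 b^2 = 4*21^3 + 27*22^2 = 37044 + 13068 = 50112
Delta = -16 * (50112) = -801792
Delta mod 23 = 11

Delta = 11 (mod 23)


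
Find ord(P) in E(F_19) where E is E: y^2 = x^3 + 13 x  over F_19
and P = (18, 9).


Compute successive multiples of P until we hit O:
  1P = (18, 9)
  2P = (11, 12)
  3P = (15, 6)
  4P = (6, 3)
  5P = (0, 0)
  6P = (6, 16)
  7P = (15, 13)
  8P = (11, 7)
  ... (continuing to 10P)
  10P = O

ord(P) = 10


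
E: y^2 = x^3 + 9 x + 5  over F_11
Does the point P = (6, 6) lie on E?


Check whether y^2 = x^3 + 9 x + 5 (mod 11) for (x, y) = (6, 6).
LHS: y^2 = 6^2 mod 11 = 3
RHS: x^3 + 9 x + 5 = 6^3 + 9*6 + 5 mod 11 = 0
LHS != RHS

No, not on the curve


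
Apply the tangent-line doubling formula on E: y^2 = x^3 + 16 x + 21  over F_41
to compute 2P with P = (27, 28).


Doubling: s = (3 x1^2 + a) / (2 y1)
s = (3*27^2 + 16) / (2*28) mod 41 = 2
x3 = s^2 - 2 x1 mod 41 = 2^2 - 2*27 = 32
y3 = s (x1 - x3) - y1 mod 41 = 2 * (27 - 32) - 28 = 3

2P = (32, 3)


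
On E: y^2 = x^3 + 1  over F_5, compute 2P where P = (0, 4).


Doubling: s = (3 x1^2 + a) / (2 y1)
s = (3*0^2 + 0) / (2*4) mod 5 = 0
x3 = s^2 - 2 x1 mod 5 = 0^2 - 2*0 = 0
y3 = s (x1 - x3) - y1 mod 5 = 0 * (0 - 0) - 4 = 1

2P = (0, 1)


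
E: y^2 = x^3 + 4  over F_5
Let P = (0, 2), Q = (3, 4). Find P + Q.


P != Q, so use the chord formula.
s = (y2 - y1) / (x2 - x1) = (2) / (3) mod 5 = 4
x3 = s^2 - x1 - x2 mod 5 = 4^2 - 0 - 3 = 3
y3 = s (x1 - x3) - y1 mod 5 = 4 * (0 - 3) - 2 = 1

P + Q = (3, 1)


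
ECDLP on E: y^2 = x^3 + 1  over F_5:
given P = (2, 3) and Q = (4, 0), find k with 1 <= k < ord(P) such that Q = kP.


Enumerate multiples of P until we hit Q = (4, 0):
  1P = (2, 3)
  2P = (0, 1)
  3P = (4, 0)
Match found at i = 3.

k = 3


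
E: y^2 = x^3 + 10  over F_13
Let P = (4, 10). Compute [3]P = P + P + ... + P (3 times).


k = 3 = 11_2 (binary, LSB first: 11)
Double-and-add from P = (4, 10):
  bit 0 = 1: acc = O + (4, 10) = (4, 10)
  bit 1 = 1: acc = (4, 10) + (4, 3) = O

3P = O


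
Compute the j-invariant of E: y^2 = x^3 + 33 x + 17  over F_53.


Delta = -16(4 a^3 + 27 b^2) mod 53 = 40
-1728 * (4 a)^3 = -1728 * (4*33)^3 mod 53 = 4
j = 4 * 40^(-1) mod 53 = 16

j = 16 (mod 53)


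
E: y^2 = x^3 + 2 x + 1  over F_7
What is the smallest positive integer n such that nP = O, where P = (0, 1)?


Compute successive multiples of P until we hit O:
  1P = (0, 1)
  2P = (1, 5)
  3P = (1, 2)
  4P = (0, 6)
  5P = O

ord(P) = 5


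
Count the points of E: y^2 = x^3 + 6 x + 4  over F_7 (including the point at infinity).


For each x in F_7, count y with y^2 = x^3 + 6 x + 4 mod 7:
  x = 0: RHS = 4, y in [2, 5]  -> 2 point(s)
  x = 1: RHS = 4, y in [2, 5]  -> 2 point(s)
  x = 3: RHS = 0, y in [0]  -> 1 point(s)
  x = 4: RHS = 1, y in [1, 6]  -> 2 point(s)
  x = 6: RHS = 4, y in [2, 5]  -> 2 point(s)
Affine points: 9. Add the point at infinity: total = 10.

#E(F_7) = 10


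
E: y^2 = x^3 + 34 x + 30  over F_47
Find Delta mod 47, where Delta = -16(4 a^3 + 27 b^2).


4 a^3 + 27 b^2 = 4*34^3 + 27*30^2 = 157216 + 24300 = 181516
Delta = -16 * (181516) = -2904256
Delta mod 47 = 15

Delta = 15 (mod 47)


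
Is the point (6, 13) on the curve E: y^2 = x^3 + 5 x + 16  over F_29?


Check whether y^2 = x^3 + 5 x + 16 (mod 29) for (x, y) = (6, 13).
LHS: y^2 = 13^2 mod 29 = 24
RHS: x^3 + 5 x + 16 = 6^3 + 5*6 + 16 mod 29 = 1
LHS != RHS

No, not on the curve


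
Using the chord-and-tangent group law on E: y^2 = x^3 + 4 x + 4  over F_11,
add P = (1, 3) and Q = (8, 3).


P != Q, so use the chord formula.
s = (y2 - y1) / (x2 - x1) = (0) / (7) mod 11 = 0
x3 = s^2 - x1 - x2 mod 11 = 0^2 - 1 - 8 = 2
y3 = s (x1 - x3) - y1 mod 11 = 0 * (1 - 2) - 3 = 8

P + Q = (2, 8)


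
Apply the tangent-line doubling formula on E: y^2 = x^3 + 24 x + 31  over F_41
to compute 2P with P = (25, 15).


Doubling: s = (3 x1^2 + a) / (2 y1)
s = (3*25^2 + 24) / (2*15) mod 41 = 10
x3 = s^2 - 2 x1 mod 41 = 10^2 - 2*25 = 9
y3 = s (x1 - x3) - y1 mod 41 = 10 * (25 - 9) - 15 = 22

2P = (9, 22)


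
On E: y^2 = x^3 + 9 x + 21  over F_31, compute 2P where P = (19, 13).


k = 2 = 10_2 (binary, LSB first: 01)
Double-and-add from P = (19, 13):
  bit 0 = 0: acc unchanged = O
  bit 1 = 1: acc = O + (21, 27) = (21, 27)

2P = (21, 27)


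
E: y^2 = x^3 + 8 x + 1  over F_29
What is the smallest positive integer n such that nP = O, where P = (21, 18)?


Compute successive multiples of P until we hit O:
  1P = (21, 18)
  2P = (15, 25)
  3P = (0, 1)
  4P = (3, 9)
  5P = (27, 8)
  6P = (16, 22)
  7P = (17, 2)
  8P = (7, 9)
  ... (continuing to 25P)
  25P = O

ord(P) = 25


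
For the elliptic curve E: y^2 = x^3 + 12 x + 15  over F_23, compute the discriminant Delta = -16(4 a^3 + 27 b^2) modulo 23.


4 a^3 + 27 b^2 = 4*12^3 + 27*15^2 = 6912 + 6075 = 12987
Delta = -16 * (12987) = -207792
Delta mod 23 = 13

Delta = 13 (mod 23)


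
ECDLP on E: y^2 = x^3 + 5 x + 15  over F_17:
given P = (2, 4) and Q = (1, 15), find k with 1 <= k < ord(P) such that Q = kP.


Enumerate multiples of P until we hit Q = (1, 15):
  1P = (2, 4)
  2P = (13, 13)
  3P = (0, 10)
  4P = (7, 11)
  5P = (12, 16)
  6P = (16, 3)
  7P = (1, 2)
  8P = (1, 15)
Match found at i = 8.

k = 8


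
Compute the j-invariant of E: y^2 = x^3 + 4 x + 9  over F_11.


Delta = -16(4 a^3 + 27 b^2) mod 11 = 6
-1728 * (4 a)^3 = -1728 * (4*4)^3 mod 11 = 7
j = 7 * 6^(-1) mod 11 = 3

j = 3 (mod 11)


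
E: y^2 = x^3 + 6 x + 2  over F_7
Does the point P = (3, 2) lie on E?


Check whether y^2 = x^3 + 6 x + 2 (mod 7) for (x, y) = (3, 2).
LHS: y^2 = 2^2 mod 7 = 4
RHS: x^3 + 6 x + 2 = 3^3 + 6*3 + 2 mod 7 = 5
LHS != RHS

No, not on the curve


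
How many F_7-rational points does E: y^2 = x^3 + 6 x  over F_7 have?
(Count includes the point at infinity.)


For each x in F_7, count y with y^2 = x^3 + 6 x + 0 mod 7:
  x = 0: RHS = 0, y in [0]  -> 1 point(s)
  x = 1: RHS = 0, y in [0]  -> 1 point(s)
  x = 4: RHS = 4, y in [2, 5]  -> 2 point(s)
  x = 5: RHS = 1, y in [1, 6]  -> 2 point(s)
  x = 6: RHS = 0, y in [0]  -> 1 point(s)
Affine points: 7. Add the point at infinity: total = 8.

#E(F_7) = 8


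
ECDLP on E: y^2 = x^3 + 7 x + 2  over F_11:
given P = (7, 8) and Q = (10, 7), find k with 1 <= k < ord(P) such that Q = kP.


Enumerate multiples of P until we hit Q = (10, 7):
  1P = (7, 8)
  2P = (8, 3)
  3P = (10, 7)
Match found at i = 3.

k = 3


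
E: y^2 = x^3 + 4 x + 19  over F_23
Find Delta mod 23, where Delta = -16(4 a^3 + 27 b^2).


4 a^3 + 27 b^2 = 4*4^3 + 27*19^2 = 256 + 9747 = 10003
Delta = -16 * (10003) = -160048
Delta mod 23 = 9

Delta = 9 (mod 23)


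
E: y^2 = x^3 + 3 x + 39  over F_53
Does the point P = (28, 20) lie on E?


Check whether y^2 = x^3 + 3 x + 39 (mod 53) for (x, y) = (28, 20).
LHS: y^2 = 20^2 mod 53 = 29
RHS: x^3 + 3 x + 39 = 28^3 + 3*28 + 39 mod 53 = 27
LHS != RHS

No, not on the curve


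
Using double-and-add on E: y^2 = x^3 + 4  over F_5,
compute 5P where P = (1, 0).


k = 5 = 101_2 (binary, LSB first: 101)
Double-and-add from P = (1, 0):
  bit 0 = 1: acc = O + (1, 0) = (1, 0)
  bit 1 = 0: acc unchanged = (1, 0)
  bit 2 = 1: acc = (1, 0) + O = (1, 0)

5P = (1, 0)


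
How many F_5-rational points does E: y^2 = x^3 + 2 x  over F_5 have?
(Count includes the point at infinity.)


For each x in F_5, count y with y^2 = x^3 + 2 x + 0 mod 5:
  x = 0: RHS = 0, y in [0]  -> 1 point(s)
Affine points: 1. Add the point at infinity: total = 2.

#E(F_5) = 2


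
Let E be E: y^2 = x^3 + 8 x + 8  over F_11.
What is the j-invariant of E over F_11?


Delta = -16(4 a^3 + 27 b^2) mod 11 = 7
-1728 * (4 a)^3 = -1728 * (4*8)^3 mod 11 = 1
j = 1 * 7^(-1) mod 11 = 8

j = 8 (mod 11)


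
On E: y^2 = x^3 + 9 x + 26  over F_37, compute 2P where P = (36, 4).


Doubling: s = (3 x1^2 + a) / (2 y1)
s = (3*36^2 + 9) / (2*4) mod 37 = 20
x3 = s^2 - 2 x1 mod 37 = 20^2 - 2*36 = 32
y3 = s (x1 - x3) - y1 mod 37 = 20 * (36 - 32) - 4 = 2

2P = (32, 2)


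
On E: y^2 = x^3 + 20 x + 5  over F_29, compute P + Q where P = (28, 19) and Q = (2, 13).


P != Q, so use the chord formula.
s = (y2 - y1) / (x2 - x1) = (23) / (3) mod 29 = 27
x3 = s^2 - x1 - x2 mod 29 = 27^2 - 28 - 2 = 3
y3 = s (x1 - x3) - y1 mod 29 = 27 * (28 - 3) - 19 = 18

P + Q = (3, 18)


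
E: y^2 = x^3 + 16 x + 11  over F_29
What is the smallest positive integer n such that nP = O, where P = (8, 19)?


Compute successive multiples of P until we hit O:
  1P = (8, 19)
  2P = (4, 9)
  3P = (16, 19)
  4P = (5, 10)
  5P = (25, 17)
  6P = (21, 3)
  7P = (1, 17)
  8P = (26, 9)
  ... (continuing to 36P)
  36P = O

ord(P) = 36


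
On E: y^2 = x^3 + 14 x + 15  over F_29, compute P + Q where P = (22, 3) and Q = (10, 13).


P != Q, so use the chord formula.
s = (y2 - y1) / (x2 - x1) = (10) / (17) mod 29 = 4
x3 = s^2 - x1 - x2 mod 29 = 4^2 - 22 - 10 = 13
y3 = s (x1 - x3) - y1 mod 29 = 4 * (22 - 13) - 3 = 4

P + Q = (13, 4)
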